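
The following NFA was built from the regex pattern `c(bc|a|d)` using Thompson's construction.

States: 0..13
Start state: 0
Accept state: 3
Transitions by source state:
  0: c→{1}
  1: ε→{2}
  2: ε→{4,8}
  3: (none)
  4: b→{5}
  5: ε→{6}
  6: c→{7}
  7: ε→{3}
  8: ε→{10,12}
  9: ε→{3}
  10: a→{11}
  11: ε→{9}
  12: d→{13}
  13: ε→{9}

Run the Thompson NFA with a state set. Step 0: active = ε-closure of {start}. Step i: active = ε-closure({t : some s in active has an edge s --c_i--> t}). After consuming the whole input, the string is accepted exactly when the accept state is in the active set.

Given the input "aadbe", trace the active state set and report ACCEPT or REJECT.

S₀ = ε-closure({0}) = {0}
'a' @ 1: {}  — state set empty
rest 'adbe' ignored (set empty)
after full input: {}  (accept=3 not in)

Answer: REJECT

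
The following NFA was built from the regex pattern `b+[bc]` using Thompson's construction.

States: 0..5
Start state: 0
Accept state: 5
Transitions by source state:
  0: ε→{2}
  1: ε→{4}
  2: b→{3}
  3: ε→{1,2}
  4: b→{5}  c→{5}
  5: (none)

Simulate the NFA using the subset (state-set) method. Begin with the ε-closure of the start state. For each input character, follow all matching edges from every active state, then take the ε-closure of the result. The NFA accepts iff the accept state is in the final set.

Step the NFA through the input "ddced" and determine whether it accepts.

initial (ε-close {0}): {0,2}
'd' @ 1: {}  — no active states
rest 'dced' ignored (set empty)
end set {} — state 5 not in

Answer: REJECT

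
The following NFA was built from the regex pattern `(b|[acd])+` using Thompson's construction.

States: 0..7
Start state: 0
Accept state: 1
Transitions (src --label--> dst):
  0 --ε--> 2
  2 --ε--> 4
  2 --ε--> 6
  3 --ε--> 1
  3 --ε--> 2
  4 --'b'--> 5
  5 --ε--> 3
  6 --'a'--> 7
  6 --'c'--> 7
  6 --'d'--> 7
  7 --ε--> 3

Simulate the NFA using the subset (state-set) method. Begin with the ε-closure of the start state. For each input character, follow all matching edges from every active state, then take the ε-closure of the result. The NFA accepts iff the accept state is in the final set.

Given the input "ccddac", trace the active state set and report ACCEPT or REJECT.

initial (ε-close {0}): {0,2,4,6}
'c' @ 1: {1,2,3,4,6,7}  [accepting]
'c' @ 2: {1,2,3,4,6,7}  [accepting]
'd' @ 3: {1,2,3,4,6,7}  [accepting]
'd' @ 4: {1,2,3,4,6,7}  [accepting]
'a' @ 5: {1,2,3,4,6,7}  [accepting]
'c' @ 6: {1,2,3,4,6,7}  [accepting]
end set {1,2,3,4,6,7} — state 1 in

Answer: ACCEPT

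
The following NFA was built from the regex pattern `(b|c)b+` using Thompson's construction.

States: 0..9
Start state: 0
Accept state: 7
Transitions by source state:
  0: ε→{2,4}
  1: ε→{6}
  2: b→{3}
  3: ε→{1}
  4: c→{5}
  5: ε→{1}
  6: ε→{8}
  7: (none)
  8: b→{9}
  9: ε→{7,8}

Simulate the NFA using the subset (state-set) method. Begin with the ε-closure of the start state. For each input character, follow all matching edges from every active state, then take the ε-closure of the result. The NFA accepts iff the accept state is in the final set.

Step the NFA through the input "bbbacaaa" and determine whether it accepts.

Answer: REJECT

Trace:
S₀ = ε-closure({0}) = {0,2,4}
'b' @ 1: {1,3,6,8}
'b' @ 2: {7,8,9}  [accepting]
'b' @ 3: {7,8,9}  [accepting]
'a' @ 4: {}  — no active states
rest 'caaa' ignored (set empty)
final: {}; accept 7 not in set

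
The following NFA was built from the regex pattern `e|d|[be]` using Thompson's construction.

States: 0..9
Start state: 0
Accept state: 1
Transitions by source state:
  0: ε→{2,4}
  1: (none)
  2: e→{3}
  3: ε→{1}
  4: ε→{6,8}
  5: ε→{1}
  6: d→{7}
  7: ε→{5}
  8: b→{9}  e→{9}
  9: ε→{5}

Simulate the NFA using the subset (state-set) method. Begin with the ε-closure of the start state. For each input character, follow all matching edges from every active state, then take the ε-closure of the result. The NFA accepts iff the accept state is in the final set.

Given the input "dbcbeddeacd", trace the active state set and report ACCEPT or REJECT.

initial (ε-close {0}): {0,2,4,6,8}
'd' @ 1: {1,5,7}  [accepting]
'b' @ 2: {}  — no active states
rest 'cbeddeacd' ignored (set empty)
after full input: {}  (accept=1 not in)

Answer: REJECT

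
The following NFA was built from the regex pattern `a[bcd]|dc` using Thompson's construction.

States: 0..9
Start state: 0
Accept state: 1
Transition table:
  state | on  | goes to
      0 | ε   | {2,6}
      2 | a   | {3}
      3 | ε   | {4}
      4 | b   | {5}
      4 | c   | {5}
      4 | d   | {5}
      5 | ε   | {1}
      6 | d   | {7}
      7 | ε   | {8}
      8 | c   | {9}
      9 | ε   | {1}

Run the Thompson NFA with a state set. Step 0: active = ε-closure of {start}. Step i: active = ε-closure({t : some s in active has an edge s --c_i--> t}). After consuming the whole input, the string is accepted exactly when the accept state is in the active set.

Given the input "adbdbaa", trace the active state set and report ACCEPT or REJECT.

start: ε-closure({0}) = {0,2,6}
'a' @ 1: {3,4}
'd' @ 2: {1,5}  ✓accept
'b' @ 3: {}  — state set empty
rest 'dbaa' ignored (set empty)
after full input: {}  (accept=1 not in)

Answer: REJECT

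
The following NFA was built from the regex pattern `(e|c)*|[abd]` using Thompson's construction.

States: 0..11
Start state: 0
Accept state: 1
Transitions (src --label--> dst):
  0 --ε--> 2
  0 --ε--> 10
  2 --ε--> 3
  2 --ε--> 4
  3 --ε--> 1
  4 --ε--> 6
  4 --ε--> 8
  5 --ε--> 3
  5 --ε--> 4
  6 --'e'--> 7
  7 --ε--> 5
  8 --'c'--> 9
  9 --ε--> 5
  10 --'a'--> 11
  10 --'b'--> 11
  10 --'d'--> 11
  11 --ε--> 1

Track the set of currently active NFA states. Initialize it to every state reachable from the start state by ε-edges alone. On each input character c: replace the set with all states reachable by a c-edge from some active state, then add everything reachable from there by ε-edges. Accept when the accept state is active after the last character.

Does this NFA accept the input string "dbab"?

S₀ = ε-closure({0}) = {0,1,2,3,4,6,8,10}
'd' @ 1: {1,11}  ✓accept
'b' @ 2: {}  — state set empty
rest 'ab' ignored (set empty)
end set {} — state 1 not in

Answer: REJECT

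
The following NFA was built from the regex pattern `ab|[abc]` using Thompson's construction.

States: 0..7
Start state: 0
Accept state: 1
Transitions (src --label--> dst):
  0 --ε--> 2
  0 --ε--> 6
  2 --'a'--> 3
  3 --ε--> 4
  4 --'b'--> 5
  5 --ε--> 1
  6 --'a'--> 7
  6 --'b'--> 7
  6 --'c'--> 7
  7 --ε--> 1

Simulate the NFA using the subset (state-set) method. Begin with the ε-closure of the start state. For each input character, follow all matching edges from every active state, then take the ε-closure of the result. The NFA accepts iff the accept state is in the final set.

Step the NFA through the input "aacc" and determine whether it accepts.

Answer: REJECT

Derivation:
initial (ε-close {0}): {0,2,6}
'a' @ 1: {1,3,4,7}  [accepting]
'a' @ 2: {}  — dead — no transitions
rest 'cc' ignored (set empty)
final: {}; accept 1 not in set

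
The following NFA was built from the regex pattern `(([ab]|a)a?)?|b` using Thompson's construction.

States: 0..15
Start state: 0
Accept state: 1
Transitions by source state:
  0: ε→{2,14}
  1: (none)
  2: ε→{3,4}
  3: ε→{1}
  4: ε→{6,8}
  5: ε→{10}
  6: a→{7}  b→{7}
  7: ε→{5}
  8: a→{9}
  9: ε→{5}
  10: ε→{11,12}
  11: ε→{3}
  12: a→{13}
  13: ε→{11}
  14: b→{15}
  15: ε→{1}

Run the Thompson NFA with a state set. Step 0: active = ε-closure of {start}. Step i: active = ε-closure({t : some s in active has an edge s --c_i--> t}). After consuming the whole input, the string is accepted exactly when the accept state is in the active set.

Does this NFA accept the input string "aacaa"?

start: ε-closure({0}) = {0,1,2,3,4,6,8,14}
'a' @ 1: {1,3,5,7,9,10,11,12}  (accept∈set)
'a' @ 2: {1,3,11,13}  (accept∈set)
'c' @ 3: {}  — dead — no transitions
rest 'aa' ignored (set empty)
end set {} — state 1 not in

Answer: REJECT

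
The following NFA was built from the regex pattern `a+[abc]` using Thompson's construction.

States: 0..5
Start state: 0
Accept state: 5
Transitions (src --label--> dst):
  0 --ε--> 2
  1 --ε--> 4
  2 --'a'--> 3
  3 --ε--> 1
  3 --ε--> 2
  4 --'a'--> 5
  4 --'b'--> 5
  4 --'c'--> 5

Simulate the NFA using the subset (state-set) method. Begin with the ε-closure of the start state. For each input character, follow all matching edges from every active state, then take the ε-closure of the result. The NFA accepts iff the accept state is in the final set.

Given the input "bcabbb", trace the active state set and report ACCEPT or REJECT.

initial (ε-close {0}): {0,2}
'b' @ 1: {}  — state set empty
rest 'cabbb' ignored (set empty)
final: {}; accept 5 not in set

Answer: REJECT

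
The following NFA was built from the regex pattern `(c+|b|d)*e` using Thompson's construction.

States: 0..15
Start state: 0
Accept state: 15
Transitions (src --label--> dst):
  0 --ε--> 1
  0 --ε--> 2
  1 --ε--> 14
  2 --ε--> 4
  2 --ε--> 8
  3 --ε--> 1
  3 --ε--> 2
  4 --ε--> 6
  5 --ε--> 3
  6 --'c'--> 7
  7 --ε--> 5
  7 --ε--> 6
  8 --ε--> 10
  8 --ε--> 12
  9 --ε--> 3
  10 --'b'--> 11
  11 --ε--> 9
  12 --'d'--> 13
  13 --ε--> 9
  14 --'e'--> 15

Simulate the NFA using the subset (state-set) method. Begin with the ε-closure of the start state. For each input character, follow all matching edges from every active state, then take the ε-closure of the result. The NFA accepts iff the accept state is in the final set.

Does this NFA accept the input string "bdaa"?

Answer: REJECT

Trace:
S₀ = ε-closure({0}) = {0,1,2,4,6,8,10,12,14}
'b' @ 1: {1,2,3,4,6,8,9,10,11,12,14}
'd' @ 2: {1,2,3,4,6,8,9,10,12,13,14}
'a' @ 3: {}  — no active states
rest 'a' ignored (set empty)
final: {}; accept 15 not in set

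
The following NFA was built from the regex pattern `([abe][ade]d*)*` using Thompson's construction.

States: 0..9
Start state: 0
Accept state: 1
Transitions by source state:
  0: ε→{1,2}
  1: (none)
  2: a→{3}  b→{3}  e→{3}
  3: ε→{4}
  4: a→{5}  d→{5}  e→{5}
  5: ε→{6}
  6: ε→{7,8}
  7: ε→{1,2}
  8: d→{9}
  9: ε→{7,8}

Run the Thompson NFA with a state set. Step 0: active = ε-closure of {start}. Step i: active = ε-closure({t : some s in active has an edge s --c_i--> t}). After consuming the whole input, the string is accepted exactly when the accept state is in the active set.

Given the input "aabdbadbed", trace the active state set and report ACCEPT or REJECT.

Answer: ACCEPT

Derivation:
start: ε-closure({0}) = {0,1,2}
'a' @ 1: {3,4}
'a' @ 2: {1,2,5,6,7,8}  [accepting]
'b' @ 3: {3,4}
'd' @ 4: {1,2,5,6,7,8}  [accepting]
'b' @ 5: {3,4}
'a' @ 6: {1,2,5,6,7,8}  [accepting]
'd' @ 7: {1,2,7,8,9}  [accepting]
'b' @ 8: {3,4}
'e' @ 9: {1,2,5,6,7,8}  [accepting]
'd' @ 10: {1,2,7,8,9}  [accepting]
end set {1,2,7,8,9} — state 1 in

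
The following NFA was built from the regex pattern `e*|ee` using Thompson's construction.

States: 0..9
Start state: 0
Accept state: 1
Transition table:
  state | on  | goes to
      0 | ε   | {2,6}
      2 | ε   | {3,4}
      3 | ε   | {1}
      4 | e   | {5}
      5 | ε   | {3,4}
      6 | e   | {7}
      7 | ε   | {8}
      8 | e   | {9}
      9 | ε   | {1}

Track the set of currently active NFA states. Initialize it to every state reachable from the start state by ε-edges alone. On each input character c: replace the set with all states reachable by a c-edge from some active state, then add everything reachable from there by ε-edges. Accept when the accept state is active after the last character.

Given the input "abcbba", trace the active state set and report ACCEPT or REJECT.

Answer: REJECT

Derivation:
initial (ε-close {0}): {0,1,2,3,4,6}
'a' @ 1: {}  — no active states
rest 'bcbba' ignored (set empty)
after full input: {}  (accept=1 not in)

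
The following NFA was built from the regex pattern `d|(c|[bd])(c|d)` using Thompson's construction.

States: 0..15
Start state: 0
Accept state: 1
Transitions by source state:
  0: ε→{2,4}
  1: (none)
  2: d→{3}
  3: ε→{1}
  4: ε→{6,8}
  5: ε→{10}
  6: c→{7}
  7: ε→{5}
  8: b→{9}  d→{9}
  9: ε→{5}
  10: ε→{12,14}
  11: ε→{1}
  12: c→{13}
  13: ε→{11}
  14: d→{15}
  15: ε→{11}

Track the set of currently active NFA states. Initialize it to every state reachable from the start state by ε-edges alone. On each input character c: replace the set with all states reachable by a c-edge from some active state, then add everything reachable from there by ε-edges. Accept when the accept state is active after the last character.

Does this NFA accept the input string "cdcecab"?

initial (ε-close {0}): {0,2,4,6,8}
'c' @ 1: {5,7,10,12,14}
'd' @ 2: {1,11,15}  [accepting]
'c' @ 3: {}  — no active states
rest 'ecab' ignored (set empty)
after full input: {}  (accept=1 not in)

Answer: REJECT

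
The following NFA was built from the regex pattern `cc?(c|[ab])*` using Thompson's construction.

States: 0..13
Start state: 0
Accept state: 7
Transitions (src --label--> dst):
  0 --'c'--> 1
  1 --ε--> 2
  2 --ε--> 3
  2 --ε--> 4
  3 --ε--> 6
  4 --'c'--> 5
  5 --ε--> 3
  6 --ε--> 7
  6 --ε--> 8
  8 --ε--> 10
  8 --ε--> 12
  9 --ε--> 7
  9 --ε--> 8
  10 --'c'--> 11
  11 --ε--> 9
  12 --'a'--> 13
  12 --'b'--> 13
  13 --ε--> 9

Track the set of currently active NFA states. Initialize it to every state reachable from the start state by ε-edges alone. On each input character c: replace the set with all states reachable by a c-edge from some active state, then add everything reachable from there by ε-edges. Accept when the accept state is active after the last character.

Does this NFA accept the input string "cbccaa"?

S₀ = ε-closure({0}) = {0}
'c' @ 1: {1,2,3,4,6,7,8,10,12}  ✓accept
'b' @ 2: {7,8,9,10,12,13}  ✓accept
'c' @ 3: {7,8,9,10,11,12}  ✓accept
'c' @ 4: {7,8,9,10,11,12}  ✓accept
'a' @ 5: {7,8,9,10,12,13}  ✓accept
'a' @ 6: {7,8,9,10,12,13}  ✓accept
final: {7,8,9,10,12,13}; accept 7 in set

Answer: ACCEPT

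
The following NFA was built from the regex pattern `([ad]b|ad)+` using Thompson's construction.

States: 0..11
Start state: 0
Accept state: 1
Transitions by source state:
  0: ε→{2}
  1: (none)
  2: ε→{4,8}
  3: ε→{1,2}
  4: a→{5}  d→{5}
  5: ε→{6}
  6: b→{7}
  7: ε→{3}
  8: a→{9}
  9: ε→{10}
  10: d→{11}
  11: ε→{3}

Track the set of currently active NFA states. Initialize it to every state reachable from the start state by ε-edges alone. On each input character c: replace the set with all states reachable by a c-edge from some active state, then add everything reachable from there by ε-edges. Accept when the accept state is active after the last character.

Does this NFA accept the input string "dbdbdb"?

Answer: ACCEPT

Trace:
start: ε-closure({0}) = {0,2,4,8}
'd' @ 1: {5,6}
'b' @ 2: {1,2,3,4,7,8}  [accepting]
'd' @ 3: {5,6}
'b' @ 4: {1,2,3,4,7,8}  [accepting]
'd' @ 5: {5,6}
'b' @ 6: {1,2,3,4,7,8}  [accepting]
end set {1,2,3,4,7,8} — state 1 in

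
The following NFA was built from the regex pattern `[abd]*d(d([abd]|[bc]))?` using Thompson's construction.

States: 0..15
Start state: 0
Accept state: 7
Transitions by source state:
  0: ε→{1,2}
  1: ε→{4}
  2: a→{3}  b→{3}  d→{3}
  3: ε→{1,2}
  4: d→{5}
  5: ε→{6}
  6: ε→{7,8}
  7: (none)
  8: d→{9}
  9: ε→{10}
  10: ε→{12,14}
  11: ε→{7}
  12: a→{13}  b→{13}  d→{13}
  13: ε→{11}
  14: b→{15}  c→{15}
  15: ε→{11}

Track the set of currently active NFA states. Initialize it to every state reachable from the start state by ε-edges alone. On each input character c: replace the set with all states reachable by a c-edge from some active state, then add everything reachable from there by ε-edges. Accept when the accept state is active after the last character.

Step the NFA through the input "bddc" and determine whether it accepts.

initial (ε-close {0}): {0,1,2,4}
'b' @ 1: {1,2,3,4}
'd' @ 2: {1,2,3,4,5,6,7,8}  [accepting]
'd' @ 3: {1,2,3,4,5,6,7,8,9,10,12,14}  [accepting]
'c' @ 4: {7,11,15}  [accepting]
after full input: {7,11,15}  (accept=7 in)

Answer: ACCEPT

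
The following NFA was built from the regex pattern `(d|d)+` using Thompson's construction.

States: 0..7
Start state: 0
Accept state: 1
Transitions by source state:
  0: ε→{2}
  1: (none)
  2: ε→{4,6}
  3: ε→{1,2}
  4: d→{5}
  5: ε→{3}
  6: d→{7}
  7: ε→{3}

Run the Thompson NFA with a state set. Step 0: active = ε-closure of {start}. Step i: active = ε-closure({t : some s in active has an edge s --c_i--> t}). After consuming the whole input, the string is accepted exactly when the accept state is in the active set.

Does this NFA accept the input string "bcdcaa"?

S₀ = ε-closure({0}) = {0,2,4,6}
'b' @ 1: {}  — no active states
rest 'cdcaa' ignored (set empty)
after full input: {}  (accept=1 not in)

Answer: REJECT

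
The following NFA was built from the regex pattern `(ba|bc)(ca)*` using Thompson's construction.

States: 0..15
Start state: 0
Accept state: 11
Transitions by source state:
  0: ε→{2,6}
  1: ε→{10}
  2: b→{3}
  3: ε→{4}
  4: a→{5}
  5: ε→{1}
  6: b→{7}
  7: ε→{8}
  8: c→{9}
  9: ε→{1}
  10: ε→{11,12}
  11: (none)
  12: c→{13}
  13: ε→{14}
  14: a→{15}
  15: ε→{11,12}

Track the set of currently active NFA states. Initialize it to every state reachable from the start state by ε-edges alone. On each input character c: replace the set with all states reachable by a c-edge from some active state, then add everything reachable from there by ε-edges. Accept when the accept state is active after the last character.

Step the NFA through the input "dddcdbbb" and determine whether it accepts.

Answer: REJECT

Derivation:
S₀ = ε-closure({0}) = {0,2,6}
'd' @ 1: {}  — state set empty
rest 'ddcdbbb' ignored (set empty)
end set {} — state 11 not in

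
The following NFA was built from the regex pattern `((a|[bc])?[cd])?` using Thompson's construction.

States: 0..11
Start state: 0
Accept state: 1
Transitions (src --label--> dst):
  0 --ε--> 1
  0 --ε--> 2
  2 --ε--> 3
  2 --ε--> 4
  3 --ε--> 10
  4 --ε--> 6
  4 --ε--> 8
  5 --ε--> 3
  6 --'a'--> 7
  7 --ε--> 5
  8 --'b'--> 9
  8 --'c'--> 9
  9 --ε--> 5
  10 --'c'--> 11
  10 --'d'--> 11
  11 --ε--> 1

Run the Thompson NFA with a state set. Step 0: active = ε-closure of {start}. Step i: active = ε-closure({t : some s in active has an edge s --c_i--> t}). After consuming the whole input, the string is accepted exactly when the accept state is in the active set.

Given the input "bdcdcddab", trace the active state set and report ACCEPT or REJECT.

start: ε-closure({0}) = {0,1,2,3,4,6,8,10}
'b' @ 1: {3,5,9,10}
'd' @ 2: {1,11}  [accepting]
'c' @ 3: {}  — no active states
rest 'dcddab' ignored (set empty)
after full input: {}  (accept=1 not in)

Answer: REJECT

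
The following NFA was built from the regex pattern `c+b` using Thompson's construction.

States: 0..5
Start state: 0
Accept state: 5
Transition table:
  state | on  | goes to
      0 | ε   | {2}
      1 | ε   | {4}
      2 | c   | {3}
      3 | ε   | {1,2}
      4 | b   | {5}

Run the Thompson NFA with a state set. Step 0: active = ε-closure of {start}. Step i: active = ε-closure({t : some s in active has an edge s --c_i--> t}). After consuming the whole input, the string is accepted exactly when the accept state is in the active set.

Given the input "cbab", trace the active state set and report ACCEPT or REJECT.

Answer: REJECT

Derivation:
S₀ = ε-closure({0}) = {0,2}
'c' @ 1: {1,2,3,4}
'b' @ 2: {5}  (accept∈set)
'a' @ 3: {}  — no active states
rest 'b' ignored (set empty)
end set {} — state 5 not in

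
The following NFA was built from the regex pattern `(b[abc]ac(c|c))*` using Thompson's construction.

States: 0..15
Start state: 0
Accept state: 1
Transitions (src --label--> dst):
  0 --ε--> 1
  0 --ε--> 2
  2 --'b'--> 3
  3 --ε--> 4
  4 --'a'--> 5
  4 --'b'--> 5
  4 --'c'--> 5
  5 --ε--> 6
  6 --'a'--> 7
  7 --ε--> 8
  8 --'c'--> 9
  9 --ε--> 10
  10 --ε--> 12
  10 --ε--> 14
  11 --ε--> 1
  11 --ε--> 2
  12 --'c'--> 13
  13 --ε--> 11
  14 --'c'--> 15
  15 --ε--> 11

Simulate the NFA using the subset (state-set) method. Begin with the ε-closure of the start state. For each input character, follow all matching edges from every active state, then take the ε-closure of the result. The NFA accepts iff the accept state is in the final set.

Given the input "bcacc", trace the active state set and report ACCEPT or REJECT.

initial (ε-close {0}): {0,1,2}
'b' @ 1: {3,4}
'c' @ 2: {5,6}
'a' @ 3: {7,8}
'c' @ 4: {9,10,12,14}
'c' @ 5: {1,2,11,13,15}  (accept∈set)
end set {1,2,11,13,15} — state 1 in

Answer: ACCEPT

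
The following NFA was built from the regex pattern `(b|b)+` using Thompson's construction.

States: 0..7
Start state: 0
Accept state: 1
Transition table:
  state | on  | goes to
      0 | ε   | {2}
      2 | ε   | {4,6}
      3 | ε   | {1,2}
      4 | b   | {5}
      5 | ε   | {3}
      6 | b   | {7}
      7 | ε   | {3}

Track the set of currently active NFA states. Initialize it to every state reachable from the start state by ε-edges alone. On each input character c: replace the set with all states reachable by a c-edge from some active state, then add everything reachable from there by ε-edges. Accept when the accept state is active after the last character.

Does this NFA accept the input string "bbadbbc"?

Answer: REJECT

Derivation:
initial (ε-close {0}): {0,2,4,6}
'b' @ 1: {1,2,3,4,5,6,7}  ✓accept
'b' @ 2: {1,2,3,4,5,6,7}  ✓accept
'a' @ 3: {}  — state set empty
rest 'dbbc' ignored (set empty)
end set {} — state 1 not in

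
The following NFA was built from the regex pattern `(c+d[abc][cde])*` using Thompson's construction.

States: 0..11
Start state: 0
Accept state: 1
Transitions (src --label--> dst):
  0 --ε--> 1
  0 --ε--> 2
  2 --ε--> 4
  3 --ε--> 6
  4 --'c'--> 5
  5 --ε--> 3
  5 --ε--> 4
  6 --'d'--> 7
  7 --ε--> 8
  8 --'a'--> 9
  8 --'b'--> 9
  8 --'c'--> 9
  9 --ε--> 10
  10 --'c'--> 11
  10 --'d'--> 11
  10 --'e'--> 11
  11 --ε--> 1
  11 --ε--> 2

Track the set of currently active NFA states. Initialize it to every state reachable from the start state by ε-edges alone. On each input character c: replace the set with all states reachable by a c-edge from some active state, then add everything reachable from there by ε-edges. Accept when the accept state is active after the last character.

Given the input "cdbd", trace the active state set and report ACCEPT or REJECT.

initial (ε-close {0}): {0,1,2,4}
'c' @ 1: {3,4,5,6}
'd' @ 2: {7,8}
'b' @ 3: {9,10}
'd' @ 4: {1,2,4,11}  (accept∈set)
final: {1,2,4,11}; accept 1 in set

Answer: ACCEPT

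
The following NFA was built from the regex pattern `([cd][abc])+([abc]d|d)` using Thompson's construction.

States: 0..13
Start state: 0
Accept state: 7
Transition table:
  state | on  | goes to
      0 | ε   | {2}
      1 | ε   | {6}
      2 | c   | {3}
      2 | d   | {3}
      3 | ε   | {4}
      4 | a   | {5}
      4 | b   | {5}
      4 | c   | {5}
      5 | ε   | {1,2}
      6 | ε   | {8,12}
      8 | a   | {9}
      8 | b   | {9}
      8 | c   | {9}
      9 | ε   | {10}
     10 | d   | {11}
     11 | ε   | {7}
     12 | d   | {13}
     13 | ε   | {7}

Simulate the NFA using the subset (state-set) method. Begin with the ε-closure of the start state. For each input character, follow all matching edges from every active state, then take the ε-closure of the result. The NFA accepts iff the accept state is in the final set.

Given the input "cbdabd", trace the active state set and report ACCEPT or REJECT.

Answer: ACCEPT

Derivation:
start: ε-closure({0}) = {0,2}
'c' @ 1: {3,4}
'b' @ 2: {1,2,5,6,8,12}
'd' @ 3: {3,4,7,13}  [accepting]
'a' @ 4: {1,2,5,6,8,12}
'b' @ 5: {9,10}
'd' @ 6: {7,11}  [accepting]
end set {7,11} — state 7 in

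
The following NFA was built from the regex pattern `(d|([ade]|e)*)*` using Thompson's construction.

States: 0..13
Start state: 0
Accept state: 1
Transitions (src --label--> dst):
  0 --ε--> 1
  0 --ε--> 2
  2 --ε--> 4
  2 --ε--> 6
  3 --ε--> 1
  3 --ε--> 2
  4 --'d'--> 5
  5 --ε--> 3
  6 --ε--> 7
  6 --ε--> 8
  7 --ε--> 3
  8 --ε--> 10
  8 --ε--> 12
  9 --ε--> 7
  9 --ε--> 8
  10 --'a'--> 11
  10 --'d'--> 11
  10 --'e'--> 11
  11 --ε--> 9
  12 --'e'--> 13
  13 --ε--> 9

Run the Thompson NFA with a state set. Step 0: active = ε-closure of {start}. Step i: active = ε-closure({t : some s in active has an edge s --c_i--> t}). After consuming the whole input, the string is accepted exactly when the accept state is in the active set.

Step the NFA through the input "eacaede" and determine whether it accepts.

initial (ε-close {0}): {0,1,2,3,4,6,7,8,10,12}
'e' @ 1: {1,2,3,4,6,7,8,9,10,11,12,13}  ✓accept
'a' @ 2: {1,2,3,4,6,7,8,9,10,11,12}  ✓accept
'c' @ 3: {}  — no active states
rest 'aede' ignored (set empty)
after full input: {}  (accept=1 not in)

Answer: REJECT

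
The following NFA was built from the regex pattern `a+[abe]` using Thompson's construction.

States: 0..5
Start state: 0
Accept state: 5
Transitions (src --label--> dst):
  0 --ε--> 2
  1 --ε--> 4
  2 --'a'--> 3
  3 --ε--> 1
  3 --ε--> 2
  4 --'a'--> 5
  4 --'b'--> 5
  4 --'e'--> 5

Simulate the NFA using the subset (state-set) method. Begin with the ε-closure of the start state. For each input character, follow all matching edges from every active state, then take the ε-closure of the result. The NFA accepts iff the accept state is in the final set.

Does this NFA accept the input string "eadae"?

initial (ε-close {0}): {0,2}
'e' @ 1: {}  — dead — no transitions
rest 'adae' ignored (set empty)
final: {}; accept 5 not in set

Answer: REJECT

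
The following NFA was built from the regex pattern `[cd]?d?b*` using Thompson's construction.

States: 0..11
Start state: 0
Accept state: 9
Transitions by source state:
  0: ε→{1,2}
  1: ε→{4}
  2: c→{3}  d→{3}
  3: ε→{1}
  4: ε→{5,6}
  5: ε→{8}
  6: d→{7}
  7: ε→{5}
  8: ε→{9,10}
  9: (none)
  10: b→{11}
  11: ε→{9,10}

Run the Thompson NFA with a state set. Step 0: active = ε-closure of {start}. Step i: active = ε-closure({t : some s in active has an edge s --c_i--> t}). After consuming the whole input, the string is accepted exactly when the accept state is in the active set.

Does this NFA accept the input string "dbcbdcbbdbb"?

start: ε-closure({0}) = {0,1,2,4,5,6,8,9,10}
'd' @ 1: {1,3,4,5,6,7,8,9,10}  (accept∈set)
'b' @ 2: {9,10,11}  (accept∈set)
'c' @ 3: {}  — state set empty
rest 'bdcbbdbb' ignored (set empty)
final: {}; accept 9 not in set

Answer: REJECT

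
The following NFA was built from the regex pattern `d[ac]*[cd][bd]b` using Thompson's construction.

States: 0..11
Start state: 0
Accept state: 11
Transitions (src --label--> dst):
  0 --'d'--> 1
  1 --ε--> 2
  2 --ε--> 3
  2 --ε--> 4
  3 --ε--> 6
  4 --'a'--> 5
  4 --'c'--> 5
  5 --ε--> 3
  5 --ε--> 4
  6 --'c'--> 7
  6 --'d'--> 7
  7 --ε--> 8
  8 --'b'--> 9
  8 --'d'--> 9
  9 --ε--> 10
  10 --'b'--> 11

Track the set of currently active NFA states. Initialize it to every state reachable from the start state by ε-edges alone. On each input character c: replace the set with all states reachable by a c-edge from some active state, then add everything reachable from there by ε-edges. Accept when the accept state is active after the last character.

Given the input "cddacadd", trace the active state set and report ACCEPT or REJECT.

Answer: REJECT

Steps:
S₀ = ε-closure({0}) = {0}
'c' @ 1: {}  — no active states
rest 'ddacadd' ignored (set empty)
after full input: {}  (accept=11 not in)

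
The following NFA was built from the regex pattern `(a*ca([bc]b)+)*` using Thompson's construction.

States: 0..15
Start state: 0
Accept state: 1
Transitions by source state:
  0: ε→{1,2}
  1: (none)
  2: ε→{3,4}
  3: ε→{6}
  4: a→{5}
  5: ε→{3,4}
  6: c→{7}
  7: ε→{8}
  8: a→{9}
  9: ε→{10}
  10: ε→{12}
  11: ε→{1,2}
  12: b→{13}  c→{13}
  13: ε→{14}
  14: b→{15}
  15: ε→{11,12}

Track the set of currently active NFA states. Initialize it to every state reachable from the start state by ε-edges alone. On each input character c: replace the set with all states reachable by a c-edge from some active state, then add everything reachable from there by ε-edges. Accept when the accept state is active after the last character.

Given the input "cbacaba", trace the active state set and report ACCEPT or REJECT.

start: ε-closure({0}) = {0,1,2,3,4,6}
'c' @ 1: {7,8}
'b' @ 2: {}  — dead — no transitions
rest 'acaba' ignored (set empty)
after full input: {}  (accept=1 not in)

Answer: REJECT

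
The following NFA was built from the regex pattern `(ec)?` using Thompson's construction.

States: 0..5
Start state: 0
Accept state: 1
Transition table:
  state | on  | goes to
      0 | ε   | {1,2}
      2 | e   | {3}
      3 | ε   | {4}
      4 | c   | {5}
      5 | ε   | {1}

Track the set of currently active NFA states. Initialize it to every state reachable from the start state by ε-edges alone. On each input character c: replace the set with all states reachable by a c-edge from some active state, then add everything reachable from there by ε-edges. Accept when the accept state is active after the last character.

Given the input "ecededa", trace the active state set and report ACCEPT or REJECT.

initial (ε-close {0}): {0,1,2}
'e' @ 1: {3,4}
'c' @ 2: {1,5}  [accepting]
'e' @ 3: {}  — no active states
rest 'deda' ignored (set empty)
end set {} — state 1 not in

Answer: REJECT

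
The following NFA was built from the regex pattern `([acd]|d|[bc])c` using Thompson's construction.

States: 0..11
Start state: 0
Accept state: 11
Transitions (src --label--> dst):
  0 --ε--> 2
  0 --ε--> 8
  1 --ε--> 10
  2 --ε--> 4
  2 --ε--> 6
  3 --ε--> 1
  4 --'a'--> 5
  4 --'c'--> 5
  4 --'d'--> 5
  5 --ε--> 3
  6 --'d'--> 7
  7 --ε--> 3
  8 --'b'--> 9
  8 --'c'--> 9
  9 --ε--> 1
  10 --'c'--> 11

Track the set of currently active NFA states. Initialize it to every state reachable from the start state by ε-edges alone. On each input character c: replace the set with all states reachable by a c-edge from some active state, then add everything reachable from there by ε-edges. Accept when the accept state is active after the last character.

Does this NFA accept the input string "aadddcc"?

Answer: REJECT

Derivation:
S₀ = ε-closure({0}) = {0,2,4,6,8}
'a' @ 1: {1,3,5,10}
'a' @ 2: {}  — state set empty
rest 'dddcc' ignored (set empty)
end set {} — state 11 not in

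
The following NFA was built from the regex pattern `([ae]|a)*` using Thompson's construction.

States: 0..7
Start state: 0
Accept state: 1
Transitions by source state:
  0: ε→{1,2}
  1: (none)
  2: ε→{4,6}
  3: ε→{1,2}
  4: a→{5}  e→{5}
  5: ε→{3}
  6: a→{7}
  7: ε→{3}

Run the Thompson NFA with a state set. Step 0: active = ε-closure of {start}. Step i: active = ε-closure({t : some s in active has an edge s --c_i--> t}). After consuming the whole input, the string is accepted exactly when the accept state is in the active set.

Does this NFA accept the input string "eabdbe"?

initial (ε-close {0}): {0,1,2,4,6}
'e' @ 1: {1,2,3,4,5,6}  ✓accept
'a' @ 2: {1,2,3,4,5,6,7}  ✓accept
'b' @ 3: {}  — dead — no transitions
rest 'dbe' ignored (set empty)
end set {} — state 1 not in

Answer: REJECT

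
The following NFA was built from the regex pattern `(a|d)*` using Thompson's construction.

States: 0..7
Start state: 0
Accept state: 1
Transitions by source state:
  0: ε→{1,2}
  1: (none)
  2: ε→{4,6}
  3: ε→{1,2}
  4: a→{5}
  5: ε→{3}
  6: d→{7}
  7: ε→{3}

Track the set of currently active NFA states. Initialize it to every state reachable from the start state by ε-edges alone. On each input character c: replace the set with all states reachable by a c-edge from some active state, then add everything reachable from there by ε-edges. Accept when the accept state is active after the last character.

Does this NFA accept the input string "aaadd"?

Answer: ACCEPT

Trace:
S₀ = ε-closure({0}) = {0,1,2,4,6}
'a' @ 1: {1,2,3,4,5,6}  [accepting]
'a' @ 2: {1,2,3,4,5,6}  [accepting]
'a' @ 3: {1,2,3,4,5,6}  [accepting]
'd' @ 4: {1,2,3,4,6,7}  [accepting]
'd' @ 5: {1,2,3,4,6,7}  [accepting]
after full input: {1,2,3,4,6,7}  (accept=1 in)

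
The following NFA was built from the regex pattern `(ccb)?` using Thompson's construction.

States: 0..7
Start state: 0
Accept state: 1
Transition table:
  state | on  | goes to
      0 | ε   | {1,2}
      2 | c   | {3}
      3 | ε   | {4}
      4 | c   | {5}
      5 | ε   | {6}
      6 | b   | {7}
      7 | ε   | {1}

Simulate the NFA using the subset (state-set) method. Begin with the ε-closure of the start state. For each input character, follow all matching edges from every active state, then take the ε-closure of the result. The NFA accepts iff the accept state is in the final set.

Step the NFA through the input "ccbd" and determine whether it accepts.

Answer: REJECT

Derivation:
initial (ε-close {0}): {0,1,2}
'c' @ 1: {3,4}
'c' @ 2: {5,6}
'b' @ 3: {1,7}  [accepting]
'd' @ 4: {}  — state set empty
end set {} — state 1 not in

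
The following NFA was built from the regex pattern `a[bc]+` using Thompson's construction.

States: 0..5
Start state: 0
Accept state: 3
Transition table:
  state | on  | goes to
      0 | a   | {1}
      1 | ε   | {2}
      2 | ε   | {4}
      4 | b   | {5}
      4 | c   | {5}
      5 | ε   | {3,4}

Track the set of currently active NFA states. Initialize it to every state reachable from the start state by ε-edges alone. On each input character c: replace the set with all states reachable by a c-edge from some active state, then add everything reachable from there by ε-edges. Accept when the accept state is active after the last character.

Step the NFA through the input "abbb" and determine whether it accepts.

start: ε-closure({0}) = {0}
'a' @ 1: {1,2,4}
'b' @ 2: {3,4,5}  ✓accept
'b' @ 3: {3,4,5}  ✓accept
'b' @ 4: {3,4,5}  ✓accept
end set {3,4,5} — state 3 in

Answer: ACCEPT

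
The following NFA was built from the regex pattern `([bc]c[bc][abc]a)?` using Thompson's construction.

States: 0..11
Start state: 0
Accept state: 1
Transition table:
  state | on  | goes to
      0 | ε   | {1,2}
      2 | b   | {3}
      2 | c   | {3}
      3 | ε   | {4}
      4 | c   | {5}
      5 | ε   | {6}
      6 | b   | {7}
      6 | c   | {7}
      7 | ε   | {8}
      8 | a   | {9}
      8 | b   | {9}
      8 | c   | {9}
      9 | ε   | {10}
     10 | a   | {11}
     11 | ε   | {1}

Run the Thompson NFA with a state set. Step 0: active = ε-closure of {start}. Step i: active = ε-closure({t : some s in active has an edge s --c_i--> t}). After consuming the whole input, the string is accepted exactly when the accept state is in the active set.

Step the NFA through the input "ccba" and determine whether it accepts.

Answer: REJECT

Steps:
initial (ε-close {0}): {0,1,2}
'c' @ 1: {3,4}
'c' @ 2: {5,6}
'b' @ 3: {7,8}
'a' @ 4: {9,10}
after full input: {9,10}  (accept=1 not in)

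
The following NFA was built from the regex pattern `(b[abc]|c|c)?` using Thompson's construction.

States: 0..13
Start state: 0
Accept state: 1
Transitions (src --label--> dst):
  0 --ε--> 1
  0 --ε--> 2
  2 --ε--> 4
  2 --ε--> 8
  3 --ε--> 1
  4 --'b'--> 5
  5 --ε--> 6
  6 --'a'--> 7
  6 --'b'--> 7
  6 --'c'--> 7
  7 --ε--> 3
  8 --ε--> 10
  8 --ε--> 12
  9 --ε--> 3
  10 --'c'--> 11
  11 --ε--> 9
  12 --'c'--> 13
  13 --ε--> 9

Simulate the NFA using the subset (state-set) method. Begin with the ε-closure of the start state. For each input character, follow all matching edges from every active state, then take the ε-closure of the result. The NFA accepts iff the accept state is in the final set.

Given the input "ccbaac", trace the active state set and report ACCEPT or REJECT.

Answer: REJECT

Derivation:
start: ε-closure({0}) = {0,1,2,4,8,10,12}
'c' @ 1: {1,3,9,11,13}  [accepting]
'c' @ 2: {}  — dead — no transitions
rest 'baac' ignored (set empty)
final: {}; accept 1 not in set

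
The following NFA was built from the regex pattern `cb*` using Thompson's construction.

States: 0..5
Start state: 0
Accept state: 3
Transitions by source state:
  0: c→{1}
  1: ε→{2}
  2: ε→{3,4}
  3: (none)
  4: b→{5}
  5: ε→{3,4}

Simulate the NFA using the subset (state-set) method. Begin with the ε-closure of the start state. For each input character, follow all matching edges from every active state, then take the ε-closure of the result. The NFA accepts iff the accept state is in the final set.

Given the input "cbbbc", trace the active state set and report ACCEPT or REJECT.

Answer: REJECT

Trace:
start: ε-closure({0}) = {0}
'c' @ 1: {1,2,3,4}  [accepting]
'b' @ 2: {3,4,5}  [accepting]
'b' @ 3: {3,4,5}  [accepting]
'b' @ 4: {3,4,5}  [accepting]
'c' @ 5: {}  — state set empty
after full input: {}  (accept=3 not in)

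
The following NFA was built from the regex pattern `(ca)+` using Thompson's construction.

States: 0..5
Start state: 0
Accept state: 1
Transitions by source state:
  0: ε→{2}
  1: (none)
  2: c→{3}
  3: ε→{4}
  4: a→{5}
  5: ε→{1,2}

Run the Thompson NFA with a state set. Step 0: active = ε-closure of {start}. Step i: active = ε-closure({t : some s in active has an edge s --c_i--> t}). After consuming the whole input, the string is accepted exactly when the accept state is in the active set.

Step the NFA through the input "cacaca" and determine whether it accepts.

Answer: ACCEPT

Derivation:
initial (ε-close {0}): {0,2}
'c' @ 1: {3,4}
'a' @ 2: {1,2,5}  [accepting]
'c' @ 3: {3,4}
'a' @ 4: {1,2,5}  [accepting]
'c' @ 5: {3,4}
'a' @ 6: {1,2,5}  [accepting]
after full input: {1,2,5}  (accept=1 in)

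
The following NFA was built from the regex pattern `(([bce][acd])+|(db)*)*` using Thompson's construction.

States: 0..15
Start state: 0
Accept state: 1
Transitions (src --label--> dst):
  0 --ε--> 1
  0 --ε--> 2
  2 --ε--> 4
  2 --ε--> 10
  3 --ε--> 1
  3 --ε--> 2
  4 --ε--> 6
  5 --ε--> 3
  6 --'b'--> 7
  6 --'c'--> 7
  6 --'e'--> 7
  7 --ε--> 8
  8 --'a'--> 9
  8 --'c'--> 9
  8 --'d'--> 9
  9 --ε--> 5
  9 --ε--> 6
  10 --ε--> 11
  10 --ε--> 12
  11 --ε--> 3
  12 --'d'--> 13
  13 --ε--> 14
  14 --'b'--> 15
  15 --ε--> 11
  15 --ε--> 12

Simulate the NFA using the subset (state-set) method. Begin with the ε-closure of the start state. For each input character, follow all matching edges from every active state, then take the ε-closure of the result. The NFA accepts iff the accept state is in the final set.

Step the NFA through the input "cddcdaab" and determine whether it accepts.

Answer: REJECT

Derivation:
initial (ε-close {0}): {0,1,2,3,4,6,10,11,12}
'c' @ 1: {7,8}
'd' @ 2: {1,2,3,4,5,6,9,10,11,12}  [accepting]
'd' @ 3: {13,14}
'c' @ 4: {}  — state set empty
rest 'daab' ignored (set empty)
after full input: {}  (accept=1 not in)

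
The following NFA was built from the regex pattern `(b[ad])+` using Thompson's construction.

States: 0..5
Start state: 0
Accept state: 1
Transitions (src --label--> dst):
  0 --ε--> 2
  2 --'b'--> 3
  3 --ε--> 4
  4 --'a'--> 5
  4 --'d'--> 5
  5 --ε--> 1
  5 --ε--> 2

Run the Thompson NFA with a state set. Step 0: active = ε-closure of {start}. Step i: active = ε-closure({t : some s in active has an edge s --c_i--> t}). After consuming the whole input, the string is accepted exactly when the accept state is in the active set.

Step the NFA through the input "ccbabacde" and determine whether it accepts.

start: ε-closure({0}) = {0,2}
'c' @ 1: {}  — dead — no transitions
rest 'cbabacde' ignored (set empty)
final: {}; accept 1 not in set

Answer: REJECT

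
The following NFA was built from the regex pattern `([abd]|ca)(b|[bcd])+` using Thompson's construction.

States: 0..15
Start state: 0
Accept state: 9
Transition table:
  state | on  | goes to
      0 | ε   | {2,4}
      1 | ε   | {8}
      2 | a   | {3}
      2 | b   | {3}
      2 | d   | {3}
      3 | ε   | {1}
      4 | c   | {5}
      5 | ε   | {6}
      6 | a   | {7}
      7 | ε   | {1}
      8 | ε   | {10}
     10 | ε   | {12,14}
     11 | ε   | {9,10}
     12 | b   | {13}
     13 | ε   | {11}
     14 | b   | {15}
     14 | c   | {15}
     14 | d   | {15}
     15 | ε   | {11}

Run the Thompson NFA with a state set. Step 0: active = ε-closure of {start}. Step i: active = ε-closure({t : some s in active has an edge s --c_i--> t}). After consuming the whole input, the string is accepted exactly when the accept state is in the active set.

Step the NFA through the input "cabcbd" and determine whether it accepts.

start: ε-closure({0}) = {0,2,4}
'c' @ 1: {5,6}
'a' @ 2: {1,7,8,10,12,14}
'b' @ 3: {9,10,11,12,13,14,15}  ✓accept
'c' @ 4: {9,10,11,12,14,15}  ✓accept
'b' @ 5: {9,10,11,12,13,14,15}  ✓accept
'd' @ 6: {9,10,11,12,14,15}  ✓accept
end set {9,10,11,12,14,15} — state 9 in

Answer: ACCEPT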